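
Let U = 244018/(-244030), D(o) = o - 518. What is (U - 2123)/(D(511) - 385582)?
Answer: 259159854/47047641835 ≈ 0.0055085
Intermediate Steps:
D(o) = -518 + o
U = -122009/122015 (U = 244018*(-1/244030) = -122009/122015 ≈ -0.99995)
(U - 2123)/(D(511) - 385582) = (-122009/122015 - 2123)/((-518 + 511) - 385582) = -259159854/(122015*(-7 - 385582)) = -259159854/122015/(-385589) = -259159854/122015*(-1/385589) = 259159854/47047641835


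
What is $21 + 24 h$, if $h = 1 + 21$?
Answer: $549$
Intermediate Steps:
$h = 22$
$21 + 24 h = 21 + 24 \cdot 22 = 21 + 528 = 549$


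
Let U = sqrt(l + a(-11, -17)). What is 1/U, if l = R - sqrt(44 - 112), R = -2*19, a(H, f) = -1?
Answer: 1/sqrt(-39 - 2*I*sqrt(17)) ≈ 0.016472 + 0.15753*I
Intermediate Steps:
R = -38
l = -38 - 2*I*sqrt(17) (l = -38 - sqrt(44 - 112) = -38 - sqrt(-68) = -38 - 2*I*sqrt(17) ≈ -38.0 - 8.2462*I)
U = sqrt(-39 - 2*I*sqrt(17)) (U = sqrt((-38 - 2*I*sqrt(17)) - 1) = sqrt(-39 - 2*I*sqrt(17)) ≈ 0.65661 - 6.2794*I)
1/U = 1/(sqrt(-39 - 2*I*sqrt(17))) = 1/sqrt(-39 - 2*I*sqrt(17))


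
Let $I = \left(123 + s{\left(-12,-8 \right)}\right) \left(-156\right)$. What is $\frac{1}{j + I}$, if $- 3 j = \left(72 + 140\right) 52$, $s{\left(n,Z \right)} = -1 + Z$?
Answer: $- \frac{3}{64376} \approx -4.6601 \cdot 10^{-5}$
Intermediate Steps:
$j = - \frac{11024}{3}$ ($j = - \frac{\left(72 + 140\right) 52}{3} = - \frac{212 \cdot 52}{3} = \left(- \frac{1}{3}\right) 11024 = - \frac{11024}{3} \approx -3674.7$)
$I = -17784$ ($I = \left(123 - 9\right) \left(-156\right) = 114 \left(-156\right) = -17784$)
$\frac{1}{j + I} = \frac{1}{- \frac{11024}{3} - 17784} = \frac{1}{- \frac{64376}{3}} = - \frac{3}{64376}$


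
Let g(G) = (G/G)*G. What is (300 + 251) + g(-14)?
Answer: 537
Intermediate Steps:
g(G) = G (g(G) = 1*G = G)
(300 + 251) + g(-14) = (300 + 251) - 14 = 551 - 14 = 537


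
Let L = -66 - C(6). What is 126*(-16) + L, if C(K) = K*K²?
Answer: -2298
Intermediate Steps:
C(K) = K³
L = -282 (L = -66 - 1*6³ = -66 - 1*216 = -66 - 216 = -282)
126*(-16) + L = 126*(-16) - 282 = -2016 - 282 = -2298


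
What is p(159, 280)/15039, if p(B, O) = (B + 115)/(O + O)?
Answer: 137/4210920 ≈ 3.2534e-5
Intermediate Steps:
p(B, O) = (115 + B)/(2*O) (p(B, O) = (115 + B)/((2*O)) = (115 + B)*(1/(2*O)) = (115 + B)/(2*O))
p(159, 280)/15039 = ((1/2)*(115 + 159)/280)/15039 = ((1/2)*(1/280)*274)*(1/15039) = (137/280)*(1/15039) = 137/4210920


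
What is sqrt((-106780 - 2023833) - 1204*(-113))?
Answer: I*sqrt(1994561) ≈ 1412.3*I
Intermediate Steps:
sqrt((-106780 - 2023833) - 1204*(-113)) = sqrt(-2130613 - 86*(-1582)) = sqrt(-2130613 + 136052) = sqrt(-1994561) = I*sqrt(1994561)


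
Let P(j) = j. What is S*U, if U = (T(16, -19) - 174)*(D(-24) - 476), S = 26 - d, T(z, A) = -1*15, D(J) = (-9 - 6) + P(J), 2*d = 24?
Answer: 1362690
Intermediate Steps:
d = 12 (d = (½)*24 = 12)
D(J) = -15 + J (D(J) = (-9 - 6) + J = -15 + J)
T(z, A) = -15
S = 14 (S = 26 - 1*12 = 26 - 12 = 14)
U = 97335 (U = (-15 - 174)*((-15 - 24) - 476) = -189*(-39 - 476) = -189*(-515) = 97335)
S*U = 14*97335 = 1362690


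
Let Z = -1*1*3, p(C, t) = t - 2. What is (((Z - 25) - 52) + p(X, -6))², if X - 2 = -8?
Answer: 7744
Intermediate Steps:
X = -6 (X = 2 - 8 = -6)
p(C, t) = -2 + t
Z = -3 (Z = -1*3 = -3)
(((Z - 25) - 52) + p(X, -6))² = (((-3 - 25) - 52) + (-2 - 6))² = ((-28 - 52) - 8)² = (-80 - 8)² = (-88)² = 7744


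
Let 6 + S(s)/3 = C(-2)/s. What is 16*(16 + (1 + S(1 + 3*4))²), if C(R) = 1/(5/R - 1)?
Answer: 40708880/8281 ≈ 4915.9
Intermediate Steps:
C(R) = 1/(-1 + 5/R)
S(s) = -18 - 6/(7*s) (S(s) = -18 + 3*((-1*(-2)/(-5 - 2))/s) = -18 + 3*((-1*(-2)/(-7))/s) = -18 + 3*((-1*(-2)*(-⅐))/s) = -18 + 3*(-2/(7*s)) = -18 - 6/(7*s))
16*(16 + (1 + S(1 + 3*4))²) = 16*(16 + (1 + (-18 - 6/(7*(1 + 3*4))))²) = 16*(16 + (1 + (-18 - 6/(7*(1 + 12))))²) = 16*(16 + (1 + (-18 - 6/7/13))²) = 16*(16 + (1 + (-18 - 6/7*1/13))²) = 16*(16 + (1 + (-18 - 6/91))²) = 16*(16 + (1 - 1644/91)²) = 16*(16 + (-1553/91)²) = 16*(16 + 2411809/8281) = 16*(2544305/8281) = 40708880/8281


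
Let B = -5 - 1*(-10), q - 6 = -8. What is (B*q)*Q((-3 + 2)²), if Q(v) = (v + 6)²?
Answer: -490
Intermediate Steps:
q = -2 (q = 6 - 8 = -2)
B = 5 (B = -5 + 10 = 5)
Q(v) = (6 + v)²
(B*q)*Q((-3 + 2)²) = (5*(-2))*(6 + (-3 + 2)²)² = -10*(6 + (-1)²)² = -10*(6 + 1)² = -10*7² = -10*49 = -490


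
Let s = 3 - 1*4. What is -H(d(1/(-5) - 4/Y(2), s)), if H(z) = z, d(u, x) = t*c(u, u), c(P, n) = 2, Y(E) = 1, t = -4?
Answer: 8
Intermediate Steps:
s = -1 (s = 3 - 4 = -1)
d(u, x) = -8 (d(u, x) = -4*2 = -8)
-H(d(1/(-5) - 4/Y(2), s)) = -1*(-8) = 8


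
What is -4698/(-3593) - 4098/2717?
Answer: -1959648/9762181 ≈ -0.20074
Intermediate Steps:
-4698/(-3593) - 4098/2717 = -4698*(-1/3593) - 4098*1/2717 = 4698/3593 - 4098/2717 = -1959648/9762181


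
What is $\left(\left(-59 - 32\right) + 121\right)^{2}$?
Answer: $900$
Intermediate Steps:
$\left(\left(-59 - 32\right) + 121\right)^{2} = \left(-91 + 121\right)^{2} = 30^{2} = 900$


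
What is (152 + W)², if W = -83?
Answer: 4761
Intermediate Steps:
(152 + W)² = (152 - 83)² = 69² = 4761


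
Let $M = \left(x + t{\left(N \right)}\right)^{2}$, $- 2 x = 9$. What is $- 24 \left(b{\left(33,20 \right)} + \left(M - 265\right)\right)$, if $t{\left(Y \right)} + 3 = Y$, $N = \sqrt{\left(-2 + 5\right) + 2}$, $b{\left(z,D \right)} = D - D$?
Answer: $4890 + 360 \sqrt{5} \approx 5695.0$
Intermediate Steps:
$b{\left(z,D \right)} = 0$
$N = \sqrt{5}$ ($N = \sqrt{3 + 2} = \sqrt{5} \approx 2.2361$)
$t{\left(Y \right)} = -3 + Y$
$x = - \frac{9}{2}$ ($x = \left(- \frac{1}{2}\right) 9 = - \frac{9}{2} \approx -4.5$)
$M = \left(- \frac{15}{2} + \sqrt{5}\right)^{2}$ ($M = \left(- \frac{9}{2} - \left(3 - \sqrt{5}\right)\right)^{2} = \left(- \frac{15}{2} + \sqrt{5}\right)^{2} \approx 27.709$)
$- 24 \left(b{\left(33,20 \right)} + \left(M - 265\right)\right) = - 24 \left(0 - \left(\frac{815}{4} + 15 \sqrt{5}\right)\right) = - 24 \left(- \frac{815}{4} - 15 \sqrt{5}\right) = 4890 + 360 \sqrt{5}$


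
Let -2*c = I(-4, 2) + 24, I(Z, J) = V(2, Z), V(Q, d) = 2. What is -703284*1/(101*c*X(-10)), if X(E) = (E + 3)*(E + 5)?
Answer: 703284/45955 ≈ 15.304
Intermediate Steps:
I(Z, J) = 2
X(E) = (3 + E)*(5 + E)
c = -13 (c = -(2 + 24)/2 = -½*26 = -13)
-703284*1/(101*c*X(-10)) = -703284*(-1/(1313*(15 + (-10)² + 8*(-10)))) = -703284*(-1/(1313*(15 + 100 - 80))) = -703284/((-1313*35)) = -703284/(-45955) = -703284*(-1/45955) = 703284/45955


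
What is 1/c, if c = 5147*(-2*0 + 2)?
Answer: 1/10294 ≈ 9.7144e-5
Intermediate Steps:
c = 10294 (c = 5147*(0 + 2) = 5147*2 = 10294)
1/c = 1/10294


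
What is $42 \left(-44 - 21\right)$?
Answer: $-2730$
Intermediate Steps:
$42 \left(-44 - 21\right) = 42 \left(-65\right) = -2730$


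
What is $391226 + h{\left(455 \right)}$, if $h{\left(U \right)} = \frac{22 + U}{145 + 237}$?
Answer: $\frac{149448809}{382} \approx 3.9123 \cdot 10^{5}$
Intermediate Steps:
$h{\left(U \right)} = \frac{11}{191} + \frac{U}{382}$ ($h{\left(U \right)} = \frac{22 + U}{382} = \left(22 + U\right) \frac{1}{382} = \frac{11}{191} + \frac{U}{382}$)
$391226 + h{\left(455 \right)} = 391226 + \left(\frac{11}{191} + \frac{1}{382} \cdot 455\right) = 391226 + \left(\frac{11}{191} + \frac{455}{382}\right) = 391226 + \frac{477}{382} = \frac{149448809}{382}$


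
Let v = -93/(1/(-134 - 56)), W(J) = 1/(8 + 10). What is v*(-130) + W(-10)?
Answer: -41347799/18 ≈ -2.2971e+6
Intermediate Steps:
W(J) = 1/18
v = 17670 (v = -93/(1/(-190)) = -93/(-1/190) = -93*(-190) = 17670)
v*(-130) + W(-10) = 17670*(-130) + 1/18 = -2297100 + 1/18 = -41347799/18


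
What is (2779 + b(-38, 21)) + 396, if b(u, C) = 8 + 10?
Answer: 3193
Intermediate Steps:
b(u, C) = 18
(2779 + b(-38, 21)) + 396 = (2779 + 18) + 396 = 2797 + 396 = 3193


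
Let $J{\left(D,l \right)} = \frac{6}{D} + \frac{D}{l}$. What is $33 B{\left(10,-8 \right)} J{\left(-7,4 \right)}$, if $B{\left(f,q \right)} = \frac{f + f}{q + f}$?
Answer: $- \frac{12045}{14} \approx -860.36$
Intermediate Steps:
$B{\left(f,q \right)} = \frac{2 f}{f + q}$
$33 B{\left(10,-8 \right)} J{\left(-7,4 \right)} = 33 \cdot 2 \cdot 10 \frac{1}{10 - 8} \left(\frac{6}{-7} - \frac{7}{4}\right) = 33 \cdot 2 \cdot 10 \cdot \frac{1}{2} \left(6 \left(- \frac{1}{7}\right) - \frac{7}{4}\right) = 33 \cdot 2 \cdot 10 \cdot \frac{1}{2} \left(- \frac{6}{7} - \frac{7}{4}\right) = 33 \cdot 10 \left(- \frac{73}{28}\right) = 330 \left(- \frac{73}{28}\right) = - \frac{12045}{14}$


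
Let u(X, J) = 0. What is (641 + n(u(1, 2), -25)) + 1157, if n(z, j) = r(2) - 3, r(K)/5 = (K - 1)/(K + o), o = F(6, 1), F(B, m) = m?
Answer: 5390/3 ≈ 1796.7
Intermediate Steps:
o = 1
r(K) = 5*(-1 + K)/(1 + K) (r(K) = 5*((K - 1)/(K + 1)) = 5*((-1 + K)/(1 + K)) = 5*(-1 + K)/(1 + K))
n(z, j) = -4/3 (n(z, j) = 5*(-1 + 2)/(1 + 2) - 3 = 5*1/3 - 3 = 5*(1/3)*1 - 3 = 5/3 - 3 = -4/3)
(641 + n(u(1, 2), -25)) + 1157 = (641 - 4/3) + 1157 = 1919/3 + 1157 = 5390/3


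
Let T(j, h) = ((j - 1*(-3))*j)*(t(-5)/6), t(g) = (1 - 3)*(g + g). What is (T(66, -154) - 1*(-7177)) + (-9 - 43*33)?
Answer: 20929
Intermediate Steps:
t(g) = -4*g
T(j, h) = 10*j*(3 + j)/3 (T(j, h) = ((j - 1*(-3))*j)*(-4*(-5)/6) = ((j + 3)*j)*(20*(⅙)) = ((3 + j)*j)*(10/3) = (j*(3 + j))*(10/3) = 10*j*(3 + j)/3)
(T(66, -154) - 1*(-7177)) + (-9 - 43*33) = ((10/3)*66*(3 + 66) - 1*(-7177)) + (-9 - 43*33) = ((10/3)*66*69 + 7177) + (-9 - 1419) = (15180 + 7177) - 1428 = 22357 - 1428 = 20929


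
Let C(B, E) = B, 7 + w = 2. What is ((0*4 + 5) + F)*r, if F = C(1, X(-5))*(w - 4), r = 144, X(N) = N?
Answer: -576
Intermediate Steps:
w = -5 (w = -7 + 2 = -5)
F = -9 (F = 1*(-5 - 4) = 1*(-9) = -9)
((0*4 + 5) + F)*r = ((0*4 + 5) - 9)*144 = ((0 + 5) - 9)*144 = (5 - 9)*144 = -4*144 = -576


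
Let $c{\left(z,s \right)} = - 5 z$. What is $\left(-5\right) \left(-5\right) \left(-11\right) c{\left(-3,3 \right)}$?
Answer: $-4125$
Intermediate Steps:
$\left(-5\right) \left(-5\right) \left(-11\right) c{\left(-3,3 \right)} = \left(-5\right) \left(-5\right) \left(-11\right) \left(\left(-5\right) \left(-3\right)\right) = 25 \left(-11\right) 15 = \left(-275\right) 15 = -4125$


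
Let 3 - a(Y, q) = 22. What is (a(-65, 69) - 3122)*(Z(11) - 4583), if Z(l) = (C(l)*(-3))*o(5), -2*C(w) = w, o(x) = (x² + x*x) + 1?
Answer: 23504103/2 ≈ 1.1752e+7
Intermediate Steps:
o(x) = 1 + 2*x² (o(x) = (x² + x²) + 1 = 2*x² + 1 = 1 + 2*x²)
C(w) = -w/2
a(Y, q) = -19 (a(Y, q) = 3 - 1*22 = 3 - 22 = -19)
Z(l) = 153*l/2 (Z(l) = (-l/2*(-3))*(1 + 2*5²) = (3*l/2)*(1 + 2*25) = (3*l/2)*(1 + 50) = (3*l/2)*51 = 153*l/2)
(a(-65, 69) - 3122)*(Z(11) - 4583) = (-19 - 3122)*((153/2)*11 - 4583) = -3141*(1683/2 - 4583) = -3141*(-7483/2) = 23504103/2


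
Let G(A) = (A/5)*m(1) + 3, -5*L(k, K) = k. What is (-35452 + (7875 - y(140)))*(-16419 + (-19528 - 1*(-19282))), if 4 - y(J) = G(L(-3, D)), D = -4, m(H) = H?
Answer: 2297926851/5 ≈ 4.5959e+8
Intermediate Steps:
L(k, K) = -k/5
G(A) = 3 + A/5 (G(A) = (A/5)*1 + 3 = A/5 + 3 = 3 + A/5)
y(J) = 22/25 (y(J) = 4 - (3 + (-⅕*(-3))/5) = 4 - (3 + (⅕)*(⅗)) = 4 - (3 + 3/25) = 4 - 1*78/25 = 4 - 78/25 = 22/25)
(-35452 + (7875 - y(140)))*(-16419 + (-19528 - 1*(-19282))) = (-35452 + (7875 - 1*22/25))*(-16419 + (-19528 - 1*(-19282))) = (-35452 + (7875 - 22/25))*(-16419 + (-19528 + 19282)) = (-35452 + 196853/25)*(-16419 - 246) = -689447/25*(-16665) = 2297926851/5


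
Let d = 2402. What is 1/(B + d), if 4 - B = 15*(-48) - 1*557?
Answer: 1/3683 ≈ 0.00027152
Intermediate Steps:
B = 1281 (B = 4 - (15*(-48) - 1*557) = 4 - (-720 - 557) = 4 - 1*(-1277) = 4 + 1277 = 1281)
1/(B + d) = 1/(1281 + 2402) = 1/3683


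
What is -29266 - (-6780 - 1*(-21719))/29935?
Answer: -876092649/29935 ≈ -29267.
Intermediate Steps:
-29266 - (-6780 - 1*(-21719))/29935 = -29266 - (-6780 + 21719)/29935 = -29266 - 14939/29935 = -876092649/29935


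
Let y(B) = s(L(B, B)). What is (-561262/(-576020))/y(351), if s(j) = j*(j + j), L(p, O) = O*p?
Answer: 21587/672547056669540 ≈ 3.2097e-11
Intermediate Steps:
s(j) = 2*j² (s(j) = j*(2*j) = 2*j²)
y(B) = 2*B⁴ (y(B) = 2*(B*B)² = 2*(B²)² = 2*B⁴)
(-561262/(-576020))/y(351) = (-561262/(-576020))/((2*351⁴)) = (-561262*(-1/576020))/((2*15178486401)) = (280631/288010)/30356972802 = (280631/288010)*(1/30356972802) = 21587/672547056669540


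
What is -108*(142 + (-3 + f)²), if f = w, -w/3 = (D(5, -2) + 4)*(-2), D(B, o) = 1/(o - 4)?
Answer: -58536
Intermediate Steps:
D(B, o) = 1/(-4 + o)
w = 23 (w = -3*(1/(-4 - 2) + 4)*(-2) = -3*(1/(-6) + 4)*(-2) = -3*(-⅙ + 4)*(-2) = -23*(-2)/2 = -3*(-23/3) = 23)
f = 23
-108*(142 + (-3 + f)²) = -108*(142 + (-3 + 23)²) = -108*(142 + 20²) = -108*(142 + 400) = -108*542 = -58536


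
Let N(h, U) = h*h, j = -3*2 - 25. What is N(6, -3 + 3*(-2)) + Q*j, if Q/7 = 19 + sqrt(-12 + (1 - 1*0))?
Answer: -4087 - 217*I*sqrt(11) ≈ -4087.0 - 719.71*I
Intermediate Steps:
j = -31 (j = -6 - 25 = -31)
N(h, U) = h**2
Q = 133 + 7*I*sqrt(11) (Q = 7*(19 + sqrt(-12 + (1 - 1*0))) = 7*(19 + sqrt(-12 + (1 + 0))) = 7*(19 + sqrt(-12 + 1)) = 7*(19 + sqrt(-11)) = 7*(19 + I*sqrt(11)) = 133 + 7*I*sqrt(11) ≈ 133.0 + 23.216*I)
N(6, -3 + 3*(-2)) + Q*j = 6**2 + (133 + 7*I*sqrt(11))*(-31) = 36 + (-4123 - 217*I*sqrt(11)) = -4087 - 217*I*sqrt(11)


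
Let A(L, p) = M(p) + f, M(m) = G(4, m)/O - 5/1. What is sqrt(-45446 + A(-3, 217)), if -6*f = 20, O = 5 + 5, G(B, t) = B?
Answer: I*sqrt(10227135)/15 ≈ 213.2*I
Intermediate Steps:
O = 10
M(m) = -23/5 (M(m) = 4/10 - 5/1 = 4*(1/10) - 5*1 = 2/5 - 5 = -23/5)
f = -10/3 (f = -1/6*20 = -10/3 ≈ -3.3333)
A(L, p) = -119/15 (A(L, p) = -23/5 - 10/3 = -119/15)
sqrt(-45446 + A(-3, 217)) = sqrt(-45446 - 119/15) = sqrt(-681809/15) = I*sqrt(10227135)/15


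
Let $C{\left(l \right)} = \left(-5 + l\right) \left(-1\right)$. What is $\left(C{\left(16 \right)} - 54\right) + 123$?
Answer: $58$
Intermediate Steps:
$C{\left(l \right)} = 5 - l$
$\left(C{\left(16 \right)} - 54\right) + 123 = \left(\left(5 - 16\right) - 54\right) + 123 = \left(-11 - 54\right) + 123 = -65 + 123 = 58$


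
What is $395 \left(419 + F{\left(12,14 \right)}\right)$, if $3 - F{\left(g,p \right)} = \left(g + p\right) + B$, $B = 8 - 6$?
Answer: $155630$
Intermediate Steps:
$B = 2$
$F{\left(g,p \right)} = 1 - g - p$ ($F{\left(g,p \right)} = 3 - \left(\left(g + p\right) + 2\right) = 3 - \left(2 + g + p\right) = 1 - g - p$)
$395 \left(419 + F{\left(12,14 \right)}\right) = 395 \left(419 - 25\right) = 395 \cdot 394 = 155630$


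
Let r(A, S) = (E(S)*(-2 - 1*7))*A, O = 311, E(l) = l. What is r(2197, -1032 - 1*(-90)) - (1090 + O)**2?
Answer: 16663365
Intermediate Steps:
r(A, S) = -9*A*S (r(A, S) = (S*(-2 - 1*7))*A = (S*(-2 - 7))*A = (S*(-9))*A = (-9*S)*A = -9*A*S)
r(2197, -1032 - 1*(-90)) - (1090 + O)**2 = -9*2197*(-1032 - 1*(-90)) - (1090 + 311)**2 = -9*2197*(-1032 + 90) - 1*1401**2 = -9*2197*(-942) - 1*1962801 = 18626166 - 1962801 = 16663365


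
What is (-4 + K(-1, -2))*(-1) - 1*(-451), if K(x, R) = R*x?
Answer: 453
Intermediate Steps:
(-4 + K(-1, -2))*(-1) - 1*(-451) = (-4 - 2*(-1))*(-1) - 1*(-451) = (-4 + 2)*(-1) + 451 = -2*(-1) + 451 = 2 + 451 = 453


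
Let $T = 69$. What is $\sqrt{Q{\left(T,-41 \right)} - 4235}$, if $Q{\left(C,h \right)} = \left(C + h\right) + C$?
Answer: $i \sqrt{4138} \approx 64.327 i$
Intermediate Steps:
$Q{\left(C,h \right)} = h + 2 C$
$\sqrt{Q{\left(T,-41 \right)} - 4235} = \sqrt{\left(-41 + 2 \cdot 69\right) - 4235} = \sqrt{\left(-41 + 138\right) - 4235} = \sqrt{97 - 4235} = \sqrt{-4138} = i \sqrt{4138}$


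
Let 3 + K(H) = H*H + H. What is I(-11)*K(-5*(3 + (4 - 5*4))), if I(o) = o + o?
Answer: -94314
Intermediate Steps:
K(H) = -3 + H + H**2 (K(H) = -3 + (H*H + H) = -3 + (H**2 + H) = -3 + (H + H**2) = -3 + H + H**2)
I(o) = 2*o
I(-11)*K(-5*(3 + (4 - 5*4))) = (2*(-11))*(-3 - 5*(3 + (4 - 5*4)) + (-5*(3 + (4 - 5*4)))**2) = -22*(-3 - 5*(3 + (4 - 20)) + (-5*(3 + (4 - 20)))**2) = -22*(-3 - 5*(3 - 16) + (-5*(3 - 16))**2) = -22*(-3 - 5*(-13) + (-5*(-13))**2) = -22*(-3 + 65 + 65**2) = -22*(-3 + 65 + 4225) = -22*4287 = -94314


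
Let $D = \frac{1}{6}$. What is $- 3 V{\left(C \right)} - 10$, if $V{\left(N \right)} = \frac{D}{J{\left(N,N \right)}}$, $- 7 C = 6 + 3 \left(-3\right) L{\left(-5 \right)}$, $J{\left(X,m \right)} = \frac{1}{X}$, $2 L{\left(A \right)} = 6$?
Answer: $- \frac{23}{2} \approx -11.5$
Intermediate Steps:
$L{\left(A \right)} = 3$ ($L{\left(A \right)} = \frac{1}{2} \cdot 6 = 3$)
$C = 3$ ($C = - \frac{6 + 3 \left(-3\right) 3}{7} = - \frac{6 - 27}{7} = \left(- \frac{1}{7}\right) \left(-21\right) = 3$)
$D = \frac{1}{6} \approx 0.16667$
$V{\left(N \right)} = \frac{N}{6}$ ($V{\left(N \right)} = \frac{1}{6 \frac{1}{N}} = \frac{N}{6}$)
$- 3 V{\left(C \right)} - 10 = - 3 \cdot \frac{1}{6} \cdot 3 - 10 = \left(-3\right) \frac{1}{2} - 10 = - \frac{3}{2} - 10 = - \frac{23}{2}$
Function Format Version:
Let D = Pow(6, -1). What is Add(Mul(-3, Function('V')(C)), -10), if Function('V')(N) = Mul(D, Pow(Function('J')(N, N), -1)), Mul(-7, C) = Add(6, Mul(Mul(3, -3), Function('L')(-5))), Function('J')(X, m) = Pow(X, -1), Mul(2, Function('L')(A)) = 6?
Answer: Rational(-23, 2) ≈ -11.500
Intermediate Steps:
Function('L')(A) = 3 (Function('L')(A) = Mul(Rational(1, 2), 6) = 3)
C = 3 (C = Mul(Rational(-1, 7), Add(6, Mul(Mul(3, -3), 3))) = Mul(Rational(-1, 7), Add(6, Mul(-9, 3))) = Mul(Rational(-1, 7), Add(6, -27)) = Mul(Rational(-1, 7), -21) = 3)
D = Rational(1, 6) ≈ 0.16667
Function('V')(N) = Mul(Rational(1, 6), N) (Function('V')(N) = Mul(Rational(1, 6), Pow(Pow(N, -1), -1)) = Mul(Rational(1, 6), N))
Add(Mul(-3, Function('V')(C)), -10) = Add(Mul(-3, Mul(Rational(1, 6), 3)), -10) = Add(Mul(-3, Rational(1, 2)), -10) = Add(Rational(-3, 2), -10) = Rational(-23, 2)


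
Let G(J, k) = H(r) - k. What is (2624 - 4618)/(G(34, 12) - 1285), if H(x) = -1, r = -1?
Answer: 997/649 ≈ 1.5362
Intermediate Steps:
G(J, k) = -1 - k
(2624 - 4618)/(G(34, 12) - 1285) = (2624 - 4618)/((-1 - 1*12) - 1285) = -1994/((-1 - 12) - 1285) = -1994/(-13 - 1285) = -1994/(-1298) = -1994*(-1/1298) = 997/649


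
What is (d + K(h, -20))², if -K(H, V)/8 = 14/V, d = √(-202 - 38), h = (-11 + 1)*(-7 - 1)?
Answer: -5216/25 + 224*I*√15/5 ≈ -208.64 + 173.51*I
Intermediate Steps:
h = 80 (h = -10*(-8) = 80)
d = 4*I*√15 (d = √(-240) = 4*I*√15 ≈ 15.492*I)
K(H, V) = -112/V
(d + K(h, -20))² = (4*I*√15 - 112/(-20))² = (4*I*√15 - 112*(-1/20))² = (4*I*√15 + 28/5)² = (28/5 + 4*I*√15)²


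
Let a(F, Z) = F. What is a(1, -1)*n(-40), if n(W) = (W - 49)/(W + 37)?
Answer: 89/3 ≈ 29.667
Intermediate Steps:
n(W) = (-49 + W)/(37 + W)
a(1, -1)*n(-40) = 1*((-49 - 40)/(37 - 40)) = 1*(-89/(-3)) = 1*(-1/3*(-89)) = 1*(89/3) = 89/3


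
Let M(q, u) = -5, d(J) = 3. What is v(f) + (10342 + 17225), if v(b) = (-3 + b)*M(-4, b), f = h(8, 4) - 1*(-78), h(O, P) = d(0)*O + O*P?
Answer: 26912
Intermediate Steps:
h(O, P) = 3*O + O*P
f = 134 (f = 8*(3 + 4) - 1*(-78) = 8*7 + 78 = 56 + 78 = 134)
v(b) = 15 - 5*b (v(b) = (-3 + b)*(-5) = 15 - 5*b)
v(f) + (10342 + 17225) = (15 - 5*134) + (10342 + 17225) = (15 - 670) + 27567 = -655 + 27567 = 26912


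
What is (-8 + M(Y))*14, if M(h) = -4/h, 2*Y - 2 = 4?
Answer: -392/3 ≈ -130.67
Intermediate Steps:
Y = 3 (Y = 1 + (½)*4 = 1 + 2 = 3)
(-8 + M(Y))*14 = (-8 - 4/3)*14 = -28/3*14 = -392/3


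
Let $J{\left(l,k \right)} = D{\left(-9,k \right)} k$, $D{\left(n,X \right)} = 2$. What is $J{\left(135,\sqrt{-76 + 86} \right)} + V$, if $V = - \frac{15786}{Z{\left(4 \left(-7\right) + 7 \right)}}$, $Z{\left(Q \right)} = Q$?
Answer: $\frac{5262}{7} + 2 \sqrt{10} \approx 758.04$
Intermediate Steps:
$J{\left(l,k \right)} = 2 k$
$V = \frac{5262}{7}$ ($V = - \frac{15786}{4 \left(-7\right) + 7} = - \frac{15786}{-28 + 7} = - \frac{15786}{-21} = \left(-15786\right) \left(- \frac{1}{21}\right) = \frac{5262}{7} \approx 751.71$)
$J{\left(135,\sqrt{-76 + 86} \right)} + V = 2 \sqrt{-76 + 86} + \frac{5262}{7} = 2 \sqrt{10} + \frac{5262}{7} = \frac{5262}{7} + 2 \sqrt{10}$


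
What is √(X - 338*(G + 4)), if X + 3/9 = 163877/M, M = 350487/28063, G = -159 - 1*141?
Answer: √171627368974946/38943 ≈ 336.41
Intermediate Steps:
G = -300 (G = -159 - 141 = -300)
M = 350487/28063 (M = 350487*(1/28063) = 350487/28063 ≈ 12.489)
X = 4598763422/350487 (X = -⅓ + 163877/(350487/28063) = -⅓ + 163877*(28063/350487) = -⅓ + 4598880251/350487 = 4598763422/350487 ≈ 13121.)
√(X - 338*(G + 4)) = √(4598763422/350487 - 338*(-300 + 4)) = √(4598763422/350487 - 338*(-296)) = √(4598763422/350487 + 100048) = √(39664286798/350487) = √171627368974946/38943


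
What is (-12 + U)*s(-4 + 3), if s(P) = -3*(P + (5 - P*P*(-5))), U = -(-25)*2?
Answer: -1026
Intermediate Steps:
U = 50 (U = -5*(-10) = 50)
s(P) = -15 - 15*P² - 3*P (s(P) = -3*(P + (5 - P²*(-5))) = -3*(P + (5 - (-5)*P²)) = -3*(P + (5 + 5*P²)) = -3*(5 + P + 5*P²) = -15 - 15*P² - 3*P)
(-12 + U)*s(-4 + 3) = (-12 + 50)*(-15 - 15*(-4 + 3)² - 3*(-4 + 3)) = 38*(-15 - 15*(-1)² - 3*(-1)) = 38*(-15 - 15*1 + 3) = 38*(-15 - 15 + 3) = 38*(-27) = -1026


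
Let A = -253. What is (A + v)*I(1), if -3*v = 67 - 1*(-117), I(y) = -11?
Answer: 10373/3 ≈ 3457.7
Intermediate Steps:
v = -184/3 (v = -(67 - 1*(-117))/3 = -(67 + 117)/3 = -⅓*184 = -184/3 ≈ -61.333)
(A + v)*I(1) = (-253 - 184/3)*(-11) = -943/3*(-11) = 10373/3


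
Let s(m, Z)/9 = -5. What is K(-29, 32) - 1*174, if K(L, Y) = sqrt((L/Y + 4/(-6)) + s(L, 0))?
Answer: -174 + I*sqrt(26826)/24 ≈ -174.0 + 6.8244*I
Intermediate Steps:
s(m, Z) = -45 (s(m, Z) = 9*(-5) = -45)
K(L, Y) = sqrt(-137/3 + L/Y) (K(L, Y) = sqrt((L/Y + 4/(-6)) - 45) = sqrt((L/Y + 4*(-1/6)) - 45) = sqrt((L/Y - 2/3) - 45) = sqrt((-2/3 + L/Y) - 45) = sqrt(-137/3 + L/Y))
K(-29, 32) - 1*174 = sqrt(-411 + 9*(-29)/32)/3 - 1*174 = sqrt(-411 + 9*(-29)*(1/32))/3 - 174 = sqrt(-411 - 261/32)/3 - 174 = sqrt(-13413/32)/3 - 174 = (I*sqrt(26826)/8)/3 - 174 = I*sqrt(26826)/24 - 174 = -174 + I*sqrt(26826)/24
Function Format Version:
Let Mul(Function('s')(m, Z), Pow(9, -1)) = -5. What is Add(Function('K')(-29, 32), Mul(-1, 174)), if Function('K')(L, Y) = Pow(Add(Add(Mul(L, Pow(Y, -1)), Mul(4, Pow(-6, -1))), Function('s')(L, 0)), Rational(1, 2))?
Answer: Add(-174, Mul(Rational(1, 24), I, Pow(26826, Rational(1, 2)))) ≈ Add(-174.00, Mul(6.8244, I))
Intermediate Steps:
Function('s')(m, Z) = -45 (Function('s')(m, Z) = Mul(9, -5) = -45)
Function('K')(L, Y) = Pow(Add(Rational(-137, 3), Mul(L, Pow(Y, -1))), Rational(1, 2)) (Function('K')(L, Y) = Pow(Add(Add(Mul(L, Pow(Y, -1)), Mul(4, Pow(-6, -1))), -45), Rational(1, 2)) = Pow(Add(Add(Mul(L, Pow(Y, -1)), Mul(4, Rational(-1, 6))), -45), Rational(1, 2)) = Pow(Add(Add(Mul(L, Pow(Y, -1)), Rational(-2, 3)), -45), Rational(1, 2)) = Pow(Add(Add(Rational(-2, 3), Mul(L, Pow(Y, -1))), -45), Rational(1, 2)) = Pow(Add(Rational(-137, 3), Mul(L, Pow(Y, -1))), Rational(1, 2)))
Add(Function('K')(-29, 32), Mul(-1, 174)) = Add(Mul(Rational(1, 3), Pow(Add(-411, Mul(9, -29, Pow(32, -1))), Rational(1, 2))), Mul(-1, 174)) = Add(Mul(Rational(1, 3), Pow(Add(-411, Mul(9, -29, Rational(1, 32))), Rational(1, 2))), -174) = Add(Mul(Rational(1, 3), Pow(Add(-411, Rational(-261, 32)), Rational(1, 2))), -174) = Add(Mul(Rational(1, 3), Pow(Rational(-13413, 32), Rational(1, 2))), -174) = Add(Mul(Rational(1, 3), Mul(Rational(1, 8), I, Pow(26826, Rational(1, 2)))), -174) = Add(Mul(Rational(1, 24), I, Pow(26826, Rational(1, 2))), -174) = Add(-174, Mul(Rational(1, 24), I, Pow(26826, Rational(1, 2))))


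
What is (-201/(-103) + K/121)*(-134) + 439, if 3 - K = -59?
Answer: 1356519/12463 ≈ 108.84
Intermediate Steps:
K = 62 (K = 3 - 1*(-59) = 3 + 59 = 62)
(-201/(-103) + K/121)*(-134) + 439 = (-201/(-103) + 62/121)*(-134) + 439 = (-201*(-1/103) + 62*(1/121))*(-134) + 439 = (201/103 + 62/121)*(-134) + 439 = (30707/12463)*(-134) + 439 = -4114738/12463 + 439 = 1356519/12463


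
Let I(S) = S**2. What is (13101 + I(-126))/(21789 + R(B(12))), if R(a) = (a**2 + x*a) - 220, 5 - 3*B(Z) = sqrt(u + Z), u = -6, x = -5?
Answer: 50613923061/37665881779 - 1303965*sqrt(6)/37665881779 ≈ 1.3437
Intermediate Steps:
B(Z) = 5/3 - sqrt(-6 + Z)/3
R(a) = -220 + a**2 - 5*a (R(a) = (a**2 - 5*a) - 220 = -220 + a**2 - 5*a)
(13101 + I(-126))/(21789 + R(B(12))) = (13101 + (-126)**2)/(21789 + (-220 + (5/3 - sqrt(-6 + 12)/3)**2 - 5*(5/3 - sqrt(-6 + 12)/3))) = (13101 + 15876)/(21789 + (-220 + (5/3 - sqrt(6)/3)**2 - 5*(5/3 - sqrt(6)/3))) = 28977/(21789 + (-220 + (5/3 - sqrt(6)/3)**2 + (-25/3 + 5*sqrt(6)/3))) = 28977/(21789 + (-685/3 + (5/3 - sqrt(6)/3)**2 + 5*sqrt(6)/3)) = 28977/(64682/3 + (5/3 - sqrt(6)/3)**2 + 5*sqrt(6)/3)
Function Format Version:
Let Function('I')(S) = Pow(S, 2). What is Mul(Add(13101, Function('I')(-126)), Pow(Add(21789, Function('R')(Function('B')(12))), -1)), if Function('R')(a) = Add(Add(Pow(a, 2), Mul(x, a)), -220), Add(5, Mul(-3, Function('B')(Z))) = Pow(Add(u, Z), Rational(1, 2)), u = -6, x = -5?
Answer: Add(Rational(50613923061, 37665881779), Mul(Rational(-1303965, 37665881779), Pow(6, Rational(1, 2)))) ≈ 1.3437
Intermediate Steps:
Function('B')(Z) = Add(Rational(5, 3), Mul(Rational(-1, 3), Pow(Add(-6, Z), Rational(1, 2))))
Function('R')(a) = Add(-220, Pow(a, 2), Mul(-5, a)) (Function('R')(a) = Add(Add(Pow(a, 2), Mul(-5, a)), -220) = Add(-220, Pow(a, 2), Mul(-5, a)))
Mul(Add(13101, Function('I')(-126)), Pow(Add(21789, Function('R')(Function('B')(12))), -1)) = Mul(Add(13101, Pow(-126, 2)), Pow(Add(21789, Add(-220, Pow(Add(Rational(5, 3), Mul(Rational(-1, 3), Pow(Add(-6, 12), Rational(1, 2)))), 2), Mul(-5, Add(Rational(5, 3), Mul(Rational(-1, 3), Pow(Add(-6, 12), Rational(1, 2))))))), -1)) = Mul(Add(13101, 15876), Pow(Add(21789, Add(-220, Pow(Add(Rational(5, 3), Mul(Rational(-1, 3), Pow(6, Rational(1, 2)))), 2), Mul(-5, Add(Rational(5, 3), Mul(Rational(-1, 3), Pow(6, Rational(1, 2))))))), -1)) = Mul(28977, Pow(Add(21789, Add(-220, Pow(Add(Rational(5, 3), Mul(Rational(-1, 3), Pow(6, Rational(1, 2)))), 2), Add(Rational(-25, 3), Mul(Rational(5, 3), Pow(6, Rational(1, 2)))))), -1)) = Mul(28977, Pow(Add(21789, Add(Rational(-685, 3), Pow(Add(Rational(5, 3), Mul(Rational(-1, 3), Pow(6, Rational(1, 2)))), 2), Mul(Rational(5, 3), Pow(6, Rational(1, 2))))), -1)) = Mul(28977, Pow(Add(Rational(64682, 3), Pow(Add(Rational(5, 3), Mul(Rational(-1, 3), Pow(6, Rational(1, 2)))), 2), Mul(Rational(5, 3), Pow(6, Rational(1, 2)))), -1))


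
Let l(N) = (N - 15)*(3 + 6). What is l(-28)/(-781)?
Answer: 387/781 ≈ 0.49552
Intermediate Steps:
l(N) = -135 + 9*N (l(N) = (-15 + N)*9 = -135 + 9*N)
l(-28)/(-781) = (-135 + 9*(-28))/(-781) = (-135 - 252)*(-1/781) = -387*(-1/781) = 387/781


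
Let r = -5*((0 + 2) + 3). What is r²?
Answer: 625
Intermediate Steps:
r = -25 (r = -5*(2 + 3) = -5*5 = -25)
r² = (-25)² = 625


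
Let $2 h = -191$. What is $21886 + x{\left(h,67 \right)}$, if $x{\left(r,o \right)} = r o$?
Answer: $\frac{30975}{2} \approx 15488.0$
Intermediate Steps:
$h = - \frac{191}{2}$ ($h = \frac{1}{2} \left(-191\right) = - \frac{191}{2} \approx -95.5$)
$x{\left(r,o \right)} = o r$
$21886 + x{\left(h,67 \right)} = 21886 + 67 \left(- \frac{191}{2}\right) = 21886 - \frac{12797}{2} = \frac{30975}{2}$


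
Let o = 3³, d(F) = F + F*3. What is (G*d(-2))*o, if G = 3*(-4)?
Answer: 2592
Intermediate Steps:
d(F) = 4*F (d(F) = F + 3*F = 4*F)
G = -12
o = 27
(G*d(-2))*o = -48*(-2)*27 = -12*(-8)*27 = 96*27 = 2592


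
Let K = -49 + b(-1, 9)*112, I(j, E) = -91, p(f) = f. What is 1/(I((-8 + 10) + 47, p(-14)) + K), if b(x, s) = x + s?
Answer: 1/756 ≈ 0.0013228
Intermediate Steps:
b(x, s) = s + x
K = 847 (K = -49 + (9 - 1)*112 = -49 + 8*112 = -49 + 896 = 847)
1/(I((-8 + 10) + 47, p(-14)) + K) = 1/(-91 + 847) = 1/756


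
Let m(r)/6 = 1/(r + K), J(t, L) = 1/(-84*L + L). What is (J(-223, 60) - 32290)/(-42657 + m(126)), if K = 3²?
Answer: 482412603/637294916 ≈ 0.75697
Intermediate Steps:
K = 9
J(t, L) = -1/(83*L) (J(t, L) = 1/(-83*L) = -1/(83*L))
m(r) = 6/(9 + r) (m(r) = 6/(r + 9) = 6/(9 + r))
(J(-223, 60) - 32290)/(-42657 + m(126)) = (-1/83/60 - 32290)/(-42657 + 6/(9 + 126)) = (-1/83*1/60 - 32290)/(-42657 + 6/135) = (-1/4980 - 32290)/(-42657 + 6*(1/135)) = -160804201/(4980*(-42657 + 2/45)) = -160804201/(4980*(-1919563/45)) = -160804201/4980*(-45/1919563) = 482412603/637294916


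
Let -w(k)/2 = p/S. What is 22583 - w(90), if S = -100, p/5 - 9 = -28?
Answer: 225849/10 ≈ 22585.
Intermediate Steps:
p = -95 (p = 45 + 5*(-28) = 45 - 140 = -95)
w(k) = -19/10 (w(k) = -(-190)/(-100) = -(-190)*(-1)/100 = -2*19/20 = -19/10)
22583 - w(90) = 22583 - 1*(-19/10) = 22583 + 19/10 = 225849/10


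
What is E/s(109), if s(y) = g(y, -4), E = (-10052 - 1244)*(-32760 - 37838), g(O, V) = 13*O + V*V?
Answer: 797475008/1433 ≈ 5.5651e+5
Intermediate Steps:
g(O, V) = V² + 13*O (g(O, V) = 13*O + V² = V² + 13*O)
E = 797475008 (E = -11296*(-70598) = 797475008)
s(y) = 16 + 13*y (s(y) = (-4)² + 13*y = 16 + 13*y)
E/s(109) = 797475008/(16 + 13*109) = 797475008/(16 + 1417) = 797475008/1433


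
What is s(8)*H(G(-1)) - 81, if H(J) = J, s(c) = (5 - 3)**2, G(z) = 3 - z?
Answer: -65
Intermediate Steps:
s(c) = 4 (s(c) = 2**2 = 4)
s(8)*H(G(-1)) - 81 = 4*(3 - 1*(-1)) - 81 = 4*(3 + 1) - 81 = 4*4 - 81 = 16 - 81 = -65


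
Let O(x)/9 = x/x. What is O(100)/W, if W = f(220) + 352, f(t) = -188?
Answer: 9/164 ≈ 0.054878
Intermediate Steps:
O(x) = 9 (O(x) = 9*(x/x) = 9*1 = 9)
W = 164 (W = -188 + 352 = 164)
O(100)/W = 9/164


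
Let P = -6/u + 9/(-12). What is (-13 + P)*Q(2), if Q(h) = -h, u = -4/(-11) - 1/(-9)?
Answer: 4961/94 ≈ 52.777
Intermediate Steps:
u = 47/99 (u = -4*(-1/11) - 1*(-⅑) = 4/11 + ⅑ = 47/99 ≈ 0.47475)
P = -2517/188 (P = -6/47/99 + 9/(-12) = -6*99/47 + 9*(-1/12) = -594/47 - ¾ = -2517/188 ≈ -13.388)
(-13 + P)*Q(2) = (-13 - 2517/188)*(-1*2) = -4961/188*(-2) = 4961/94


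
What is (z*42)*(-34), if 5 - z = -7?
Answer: -17136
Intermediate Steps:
z = 12 (z = 5 - 1*(-7) = 5 + 7 = 12)
(z*42)*(-34) = (12*42)*(-34) = 504*(-34) = -17136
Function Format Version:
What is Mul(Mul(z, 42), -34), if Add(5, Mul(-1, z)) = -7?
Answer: -17136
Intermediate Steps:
z = 12 (z = Add(5, Mul(-1, -7)) = Add(5, 7) = 12)
Mul(Mul(z, 42), -34) = Mul(Mul(12, 42), -34) = Mul(504, -34) = -17136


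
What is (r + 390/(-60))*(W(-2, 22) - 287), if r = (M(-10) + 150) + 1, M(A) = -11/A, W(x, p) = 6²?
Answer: -182728/5 ≈ -36546.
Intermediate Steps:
W(x, p) = 36
r = 1521/10 (r = (-11/(-10) + 150) + 1 = (-11*(-⅒) + 150) + 1 = (11/10 + 150) + 1 = 1511/10 + 1 = 1521/10 ≈ 152.10)
(r + 390/(-60))*(W(-2, 22) - 287) = (1521/10 + 390/(-60))*(36 - 287) = (1521/10 + 390*(-1/60))*(-251) = (1521/10 - 13/2)*(-251) = (728/5)*(-251) = -182728/5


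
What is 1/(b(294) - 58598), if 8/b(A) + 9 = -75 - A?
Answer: -189/11075026 ≈ -1.7065e-5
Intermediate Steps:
b(A) = 8/(-84 - A) (b(A) = 8/(-9 + (-75 - A)) = 8/(-84 - A))
1/(b(294) - 58598) = 1/(-8/(84 + 294) - 58598) = 1/(-8/378 - 58598) = 1/(-8*1/378 - 58598) = 1/(-4/189 - 58598) = 1/(-11075026/189) = -189/11075026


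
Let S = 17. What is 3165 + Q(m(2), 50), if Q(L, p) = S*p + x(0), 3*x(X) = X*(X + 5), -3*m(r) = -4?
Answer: 4015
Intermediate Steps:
m(r) = 4/3 (m(r) = -1/3*(-4) = 4/3)
x(X) = X*(5 + X)/3 (x(X) = (X*(X + 5))/3 = (X*(5 + X))/3 = X*(5 + X)/3)
Q(L, p) = 17*p (Q(L, p) = 17*p + (1/3)*0*(5 + 0) = 17*p + (1/3)*0*5 = 17*p + 0 = 17*p)
3165 + Q(m(2), 50) = 3165 + 17*50 = 3165 + 850 = 4015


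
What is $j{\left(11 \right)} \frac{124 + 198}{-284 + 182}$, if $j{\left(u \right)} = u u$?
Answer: $- \frac{19481}{51} \approx -381.98$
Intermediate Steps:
$j{\left(u \right)} = u^{2}$
$j{\left(11 \right)} \frac{124 + 198}{-284 + 182} = 11^{2} \frac{124 + 198}{-284 + 182} = 121 \frac{322}{-102} = 121 \cdot 322 \left(- \frac{1}{102}\right) = 121 \left(- \frac{161}{51}\right) = - \frac{19481}{51}$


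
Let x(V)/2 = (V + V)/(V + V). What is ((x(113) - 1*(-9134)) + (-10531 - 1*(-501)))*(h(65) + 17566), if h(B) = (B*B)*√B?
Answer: -15704004 - 3777150*√65 ≈ -4.6156e+7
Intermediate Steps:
x(V) = 2 (x(V) = 2*((V + V)/(V + V)) = 2*((2*V)/((2*V))) = 2*((2*V)*(1/(2*V))) = 2*1 = 2)
h(B) = B^(5/2) (h(B) = B²*√B = B^(5/2))
((x(113) - 1*(-9134)) + (-10531 - 1*(-501)))*(h(65) + 17566) = ((2 - 1*(-9134)) + (-10531 - 1*(-501)))*(65^(5/2) + 17566) = ((2 + 9134) + (-10531 + 501))*(4225*√65 + 17566) = (9136 - 10030)*(17566 + 4225*√65) = -894*(17566 + 4225*√65) = -15704004 - 3777150*√65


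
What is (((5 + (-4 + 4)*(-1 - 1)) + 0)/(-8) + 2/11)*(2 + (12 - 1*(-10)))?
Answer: -117/11 ≈ -10.636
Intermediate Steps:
(((5 + (-4 + 4)*(-1 - 1)) + 0)/(-8) + 2/11)*(2 + (12 - 1*(-10))) = (((5 + 0*(-2)) + 0)*(-1/8) + 2*(1/11))*(2 + (12 + 10)) = (((5 + 0) + 0)*(-1/8) + 2/11)*(2 + 22) = ((5 + 0)*(-1/8) + 2/11)*24 = (5*(-1/8) + 2/11)*24 = (-5/8 + 2/11)*24 = -39/88*24 = -117/11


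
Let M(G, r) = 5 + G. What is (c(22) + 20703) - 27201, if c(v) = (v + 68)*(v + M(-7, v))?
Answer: -4698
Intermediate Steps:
c(v) = (-2 + v)*(68 + v) (c(v) = (v + 68)*(v + (5 - 7)) = (68 + v)*(v - 2) = (68 + v)*(-2 + v) = (-2 + v)*(68 + v))
(c(22) + 20703) - 27201 = ((-136 + 22**2 + 66*22) + 20703) - 27201 = ((-136 + 484 + 1452) + 20703) - 27201 = (1800 + 20703) - 27201 = 22503 - 27201 = -4698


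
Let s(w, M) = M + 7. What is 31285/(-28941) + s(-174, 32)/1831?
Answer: -56154136/52990971 ≈ -1.0597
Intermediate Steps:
s(w, M) = 7 + M
31285/(-28941) + s(-174, 32)/1831 = 31285/(-28941) + (7 + 32)/1831 = 31285*(-1/28941) + 39*(1/1831) = -31285/28941 + 39/1831 = -56154136/52990971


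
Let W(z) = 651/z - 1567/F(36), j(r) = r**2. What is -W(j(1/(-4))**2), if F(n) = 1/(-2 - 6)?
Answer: -179192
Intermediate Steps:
F(n) = -1/8 (F(n) = 1/(-8) = -1/8)
W(z) = 12536 + 651/z (W(z) = 651/z - 1567/(-1/8) = 651/z - 1567*(-8) = 651/z + 12536 = 12536 + 651/z)
-W(j(1/(-4))**2) = -(12536 + 651/(((1/(-4))**2)**2)) = -(12536 + 651/(((-1/4)**2)**2)) = -(12536 + 651/((1/16)**2)) = -(12536 + 651/(1/256)) = -(12536 + 651*256) = -(12536 + 166656) = -1*179192 = -179192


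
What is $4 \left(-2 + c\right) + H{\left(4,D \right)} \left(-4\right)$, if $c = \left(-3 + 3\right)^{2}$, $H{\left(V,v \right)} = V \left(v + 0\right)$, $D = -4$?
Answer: $56$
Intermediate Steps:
$H{\left(V,v \right)} = V v$
$c = 0$ ($c = 0^{2} = 0$)
$4 \left(-2 + c\right) + H{\left(4,D \right)} \left(-4\right) = 4 \left(-2 + 0\right) + 4 \left(-4\right) \left(-4\right) = 4 \left(-2\right) - -64 = -8 + 64 = 56$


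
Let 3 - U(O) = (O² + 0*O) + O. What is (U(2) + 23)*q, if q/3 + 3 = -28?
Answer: -1860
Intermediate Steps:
q = -93 (q = -9 + 3*(-28) = -9 - 84 = -93)
U(O) = 3 - O - O² (U(O) = 3 - ((O² + 0*O) + O) = 3 - ((O² + 0) + O) = 3 - (O² + O) = 3 - (O + O²) = 3 + (-O - O²) = 3 - O - O²)
(U(2) + 23)*q = ((3 - 1*2 - 1*2²) + 23)*(-93) = ((3 - 2 - 1*4) + 23)*(-93) = ((3 - 2 - 4) + 23)*(-93) = (-3 + 23)*(-93) = 20*(-93) = -1860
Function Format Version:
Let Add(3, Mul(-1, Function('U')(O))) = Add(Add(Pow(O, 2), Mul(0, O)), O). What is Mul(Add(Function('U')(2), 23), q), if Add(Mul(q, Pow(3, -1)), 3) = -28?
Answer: -1860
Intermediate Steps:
q = -93 (q = Add(-9, Mul(3, -28)) = Add(-9, -84) = -93)
Function('U')(O) = Add(3, Mul(-1, O), Mul(-1, Pow(O, 2))) (Function('U')(O) = Add(3, Mul(-1, Add(Add(Pow(O, 2), Mul(0, O)), O))) = Add(3, Mul(-1, Add(Add(Pow(O, 2), 0), O))) = Add(3, Mul(-1, Add(Pow(O, 2), O))) = Add(3, Mul(-1, Add(O, Pow(O, 2)))) = Add(3, Add(Mul(-1, O), Mul(-1, Pow(O, 2)))) = Add(3, Mul(-1, O), Mul(-1, Pow(O, 2))))
Mul(Add(Function('U')(2), 23), q) = Mul(Add(Add(3, Mul(-1, 2), Mul(-1, Pow(2, 2))), 23), -93) = Mul(Add(Add(3, -2, Mul(-1, 4)), 23), -93) = Mul(Add(Add(3, -2, -4), 23), -93) = Mul(Add(-3, 23), -93) = Mul(20, -93) = -1860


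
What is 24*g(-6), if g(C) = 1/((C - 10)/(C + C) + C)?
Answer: -36/7 ≈ -5.1429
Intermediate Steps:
g(C) = 1/(C + (-10 + C)/(2*C)) (g(C) = 1/((-10 + C)/((2*C)) + C) = 1/((-10 + C)*(1/(2*C)) + C) = 1/((-10 + C)/(2*C) + C) = 1/(C + (-10 + C)/(2*C)))
24*g(-6) = 24*(2*(-6)/(-10 - 6 + 2*(-6)²)) = 24*(2*(-6)/(-10 - 6 + 2*36)) = 24*(2*(-6)/(-10 - 6 + 72)) = 24*(2*(-6)/56) = 24*(2*(-6)*(1/56)) = 24*(-3/14) = -36/7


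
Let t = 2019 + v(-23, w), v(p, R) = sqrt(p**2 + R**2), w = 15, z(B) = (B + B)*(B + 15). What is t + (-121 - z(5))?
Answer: 1698 + sqrt(754) ≈ 1725.5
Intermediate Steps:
z(B) = 2*B*(15 + B) (z(B) = (2*B)*(15 + B) = 2*B*(15 + B))
v(p, R) = sqrt(R**2 + p**2)
t = 2019 + sqrt(754) (t = 2019 + sqrt(15**2 + (-23)**2) = 2019 + sqrt(225 + 529) = 2019 + sqrt(754) ≈ 2046.5)
t + (-121 - z(5)) = (2019 + sqrt(754)) + (-121 - 2*5*(15 + 5)) = (2019 + sqrt(754)) + (-121 - 2*5*20) = (2019 + sqrt(754)) + (-121 - 1*200) = (2019 + sqrt(754)) + (-121 - 200) = (2019 + sqrt(754)) - 321 = 1698 + sqrt(754)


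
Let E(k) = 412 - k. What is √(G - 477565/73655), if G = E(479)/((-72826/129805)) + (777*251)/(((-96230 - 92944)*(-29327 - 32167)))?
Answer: √527969898332003868320375115704301/2162153655714138 ≈ 10.627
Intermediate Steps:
G = 35056144377367/293551511196 (G = (412 - 1*479)/((-72826/129805)) + (777*251)/(((-96230 - 92944)*(-29327 - 32167))) = (412 - 479)/((-72826*1/129805)) + 195027/((-189174*(-61494))) = -67/(-5602/9985) + 195027/11633065956 = -67*(-9985/5602) + 195027*(1/11633065956) = 668995/5602 + 1757/104802396 = 35056144377367/293551511196 ≈ 119.42)
√(G - 477565/73655) = √(35056144377367/293551511196 - 477565/73655) = √(35056144377367/293551511196 - 477565*1/73655) = √(35056144377367/293551511196 - 95513/14731) = √(488374077334129729/4324307311428276) = √527969898332003868320375115704301/2162153655714138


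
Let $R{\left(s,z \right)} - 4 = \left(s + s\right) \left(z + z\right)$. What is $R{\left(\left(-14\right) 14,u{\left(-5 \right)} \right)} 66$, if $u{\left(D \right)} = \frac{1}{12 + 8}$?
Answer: $- \frac{11616}{5} \approx -2323.2$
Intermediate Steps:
$u{\left(D \right)} = \frac{1}{20}$
$R{\left(s,z \right)} = 4 + 4 s z$ ($R{\left(s,z \right)} = 4 + \left(s + s\right) \left(z + z\right) = 4 + 2 s 2 z = 4 + 4 s z$)
$R{\left(\left(-14\right) 14,u{\left(-5 \right)} \right)} 66 = \left(4 + 4 \left(\left(-14\right) 14\right) \frac{1}{20}\right) 66 = \left(4 + 4 \left(-196\right) \frac{1}{20}\right) 66 = \left(4 - \frac{196}{5}\right) 66 = \left(- \frac{176}{5}\right) 66 = - \frac{11616}{5}$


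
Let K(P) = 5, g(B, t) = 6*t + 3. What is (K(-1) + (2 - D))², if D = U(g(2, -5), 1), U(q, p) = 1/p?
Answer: 36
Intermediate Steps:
g(B, t) = 3 + 6*t
D = 1 (D = 1/1 = 1)
(K(-1) + (2 - D))² = (5 + (2 - 1*1))² = (5 + (2 - 1))² = (5 + 1)² = 6² = 36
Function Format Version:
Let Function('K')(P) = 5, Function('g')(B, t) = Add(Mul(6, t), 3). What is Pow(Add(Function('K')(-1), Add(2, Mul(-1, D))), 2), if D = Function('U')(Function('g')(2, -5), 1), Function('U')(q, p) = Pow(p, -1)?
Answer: 36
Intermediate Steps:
Function('g')(B, t) = Add(3, Mul(6, t))
D = 1 (D = Pow(1, -1) = 1)
Pow(Add(Function('K')(-1), Add(2, Mul(-1, D))), 2) = Pow(Add(5, Add(2, Mul(-1, 1))), 2) = Pow(Add(5, Add(2, -1)), 2) = Pow(Add(5, 1), 2) = Pow(6, 2) = 36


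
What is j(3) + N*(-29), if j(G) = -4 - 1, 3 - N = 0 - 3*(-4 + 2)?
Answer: 82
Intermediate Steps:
N = -3 (N = 3 - (0 - 3*(-4 + 2)) = 3 - (0 - 3*(-2)) = 3 - (0 + 6) = 3 - 1*6 = 3 - 6 = -3)
j(G) = -5
j(3) + N*(-29) = -5 - 3*(-29) = -5 + 87 = 82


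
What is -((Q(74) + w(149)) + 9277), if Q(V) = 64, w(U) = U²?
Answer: -31542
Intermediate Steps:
-((Q(74) + w(149)) + 9277) = -((64 + 149²) + 9277) = -((64 + 22201) + 9277) = -(22265 + 9277) = -1*31542 = -31542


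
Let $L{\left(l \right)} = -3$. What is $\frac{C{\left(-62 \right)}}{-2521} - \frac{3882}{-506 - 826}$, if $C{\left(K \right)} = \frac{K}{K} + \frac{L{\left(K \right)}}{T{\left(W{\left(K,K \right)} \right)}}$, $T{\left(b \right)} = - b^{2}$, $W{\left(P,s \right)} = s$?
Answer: $\frac{3134522197}{1075670364} \approx 2.914$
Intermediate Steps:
$C{\left(K \right)} = 1 + \frac{3}{K^{2}}$ ($C{\left(K \right)} = \frac{K}{K} - \frac{3}{\left(-1\right) K^{2}} = 1 - 3 \left(- \frac{1}{K^{2}}\right) = 1 + \frac{3}{K^{2}}$)
$\frac{C{\left(-62 \right)}}{-2521} - \frac{3882}{-506 - 826} = \frac{1 + \frac{3}{3844}}{-2521} - \frac{3882}{-506 - 826} = \left(1 + 3 \cdot \frac{1}{3844}\right) \left(- \frac{1}{2521}\right) - \frac{3882}{-1332} = \left(1 + \frac{3}{3844}\right) \left(- \frac{1}{2521}\right) - - \frac{647}{222} = \frac{3847}{3844} \left(- \frac{1}{2521}\right) + \frac{647}{222} = - \frac{3847}{9690724} + \frac{647}{222} = \frac{3134522197}{1075670364}$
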